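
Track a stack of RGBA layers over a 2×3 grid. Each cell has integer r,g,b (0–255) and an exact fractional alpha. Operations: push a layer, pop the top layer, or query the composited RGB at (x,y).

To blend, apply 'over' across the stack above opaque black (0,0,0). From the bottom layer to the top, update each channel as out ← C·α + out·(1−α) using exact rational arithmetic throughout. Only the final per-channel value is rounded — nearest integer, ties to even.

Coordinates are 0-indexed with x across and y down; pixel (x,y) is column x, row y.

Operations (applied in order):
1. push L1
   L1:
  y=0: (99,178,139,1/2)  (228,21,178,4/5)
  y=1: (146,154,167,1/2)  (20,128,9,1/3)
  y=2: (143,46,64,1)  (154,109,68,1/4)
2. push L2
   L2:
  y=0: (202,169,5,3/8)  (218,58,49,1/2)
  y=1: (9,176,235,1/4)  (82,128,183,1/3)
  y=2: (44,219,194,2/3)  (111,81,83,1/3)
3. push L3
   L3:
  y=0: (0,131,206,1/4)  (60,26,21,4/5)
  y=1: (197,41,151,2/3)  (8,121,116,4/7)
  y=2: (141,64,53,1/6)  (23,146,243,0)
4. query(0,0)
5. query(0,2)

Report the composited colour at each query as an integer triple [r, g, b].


at x=0,y=0 over L1,L2,L3:
+L1 (α=1/2) → [99/2, 89, 139/2]
+L2 (α=3/8) → [1707/16, 119, 725/16]
+L3 (α=1/4) → [5121/64, 122, 5471/64]
rounded: [80, 122, 85]

(0,2) stack=L1,L2,L3; from [0,0,0]:
L1 α=1: [143, 46, 64]
L2 α=2/3: [77, 484/3, 452/3]
L3 α=1/6: [263/3, 1306/9, 2419/18]
→ [88, 145, 134]


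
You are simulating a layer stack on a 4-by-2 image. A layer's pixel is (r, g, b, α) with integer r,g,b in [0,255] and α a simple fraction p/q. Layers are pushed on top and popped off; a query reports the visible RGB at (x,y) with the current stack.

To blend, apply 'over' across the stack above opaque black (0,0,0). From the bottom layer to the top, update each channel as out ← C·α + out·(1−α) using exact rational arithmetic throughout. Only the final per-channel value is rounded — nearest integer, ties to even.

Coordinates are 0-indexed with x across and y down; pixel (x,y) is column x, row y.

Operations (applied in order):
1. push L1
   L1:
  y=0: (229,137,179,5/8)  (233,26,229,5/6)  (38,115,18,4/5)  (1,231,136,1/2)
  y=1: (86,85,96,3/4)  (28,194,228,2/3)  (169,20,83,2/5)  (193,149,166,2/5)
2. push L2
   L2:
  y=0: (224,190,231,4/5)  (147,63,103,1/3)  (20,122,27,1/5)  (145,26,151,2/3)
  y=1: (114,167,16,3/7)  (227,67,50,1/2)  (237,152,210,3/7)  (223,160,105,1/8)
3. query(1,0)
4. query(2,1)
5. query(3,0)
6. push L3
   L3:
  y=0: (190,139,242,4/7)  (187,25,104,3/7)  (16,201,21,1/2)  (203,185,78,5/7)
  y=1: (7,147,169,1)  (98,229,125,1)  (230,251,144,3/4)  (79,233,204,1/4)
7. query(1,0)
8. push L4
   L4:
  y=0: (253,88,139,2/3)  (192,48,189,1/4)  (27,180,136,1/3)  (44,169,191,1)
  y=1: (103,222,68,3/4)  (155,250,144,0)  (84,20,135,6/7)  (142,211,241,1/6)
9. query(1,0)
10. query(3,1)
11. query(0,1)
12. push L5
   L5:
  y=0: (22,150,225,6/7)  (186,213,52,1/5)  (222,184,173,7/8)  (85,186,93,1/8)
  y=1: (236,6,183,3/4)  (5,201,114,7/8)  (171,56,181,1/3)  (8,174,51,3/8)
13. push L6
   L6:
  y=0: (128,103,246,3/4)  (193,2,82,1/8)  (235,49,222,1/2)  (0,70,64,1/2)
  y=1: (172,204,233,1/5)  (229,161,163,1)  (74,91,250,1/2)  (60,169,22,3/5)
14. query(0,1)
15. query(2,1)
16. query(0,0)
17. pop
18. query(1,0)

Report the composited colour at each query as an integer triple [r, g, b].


at x=1,y=0 over L1,L2:
after L1 α=5/6: [1165/6, 65/3, 1145/6]
after L2 α=1/3: [1606/9, 319/9, 1454/9]
rounded: [178, 35, 162]

query (2,1) [L1,L2] — begin 0,0,0
+L1 (α=2/5) → [338/5, 8, 166/5]
+L2 (α=3/7) → [701/5, 488/7, 3814/35]
→ [140, 70, 109]

query (3,0) [L1,L2] — begin 0,0,0
+L1 (α=1/2) → [1/2, 231/2, 68]
+L2 (α=2/3) → [581/6, 335/6, 370/3]
= [97, 56, 123]

query (1,0) [L1,L2,L3] — begin 0,0,0
+L1 (α=5/6) → [1165/6, 65/3, 1145/6]
+L2 (α=1/3) → [1606/9, 319/9, 1454/9]
+L3 (α=3/7) → [1639/9, 1951/63, 1232/9]
rounded: [182, 31, 137]

at x=1,y=0 over L1,L2,L3,L4:
L1 α=5/6: [1165/6, 65/3, 1145/6]
L2 α=1/3: [1606/9, 319/9, 1454/9]
L3 α=3/7: [1639/9, 1951/63, 1232/9]
L4 α=1/4: [2215/12, 2959/84, 1799/12]
= [185, 35, 150]

query (3,1) [L1,L2,L3,L4] — begin 0,0,0
L1 α=2/5: [386/5, 298/5, 332/5]
L2 α=1/8: [3817/40, 1443/20, 2849/40]
L3 α=1/4: [14611/160, 8989/80, 16707/160]
L4 α=1/6: [6385/64, 12365/96, 24419/192]
rounded: [100, 129, 127]

at x=0,y=1 over L1,L2,L3,L4:
L1 α=3/4: [129/2, 255/4, 72]
L2 α=3/7: [600/7, 108, 48]
L3 α=1: [7, 147, 169]
L4 α=3/4: [79, 813/4, 373/4]
rounded: [79, 203, 93]

query (0,1) [L1,L2,L3,L4,L5,L6] — begin 0,0,0
+L1 (α=3/4) → [129/2, 255/4, 72]
+L2 (α=3/7) → [600/7, 108, 48]
+L3 (α=1) → [7, 147, 169]
+L4 (α=3/4) → [79, 813/4, 373/4]
+L5 (α=3/4) → [787/4, 885/16, 2569/16]
+L6 (α=1/5) → [959/5, 1701/20, 3501/20]
→ [192, 85, 175]

at x=2,y=1 over L1,L2,L3,L4,L5,L6:
L1 α=2/5: [338/5, 8, 166/5]
L2 α=3/7: [701/5, 488/7, 3814/35]
L3 α=3/4: [4151/20, 5759/28, 9467/70]
L4 α=6/7: [2033/20, 9119/196, 66167/490]
L5 α=1/3: [3743/30, 4869/98, 110512/735]
L6 α=1/2: [5963/60, 13787/196, 147131/735]
→ [99, 70, 200]

query (0,0) [L1,L2,L3,L4,L5,L6] — begin 0,0,0
+L1 (α=5/8) → [1145/8, 685/8, 895/8]
+L2 (α=4/5) → [8313/40, 1353/8, 8287/40]
+L3 (α=4/7) → [55339/280, 8507/56, 9083/40]
+L4 (α=2/3) → [65673/280, 6121/56, 20203/120]
+L5 (α=6/7) → [102633/1960, 56521/392, 26029/120]
+L6 (α=3/4) → [855273/7840, 177649/1568, 114589/480]
= [109, 113, 239]

query (1,0) [L1,L2,L3,L4,L5] — begin 0,0,0
+L1 (α=5/6) → [1165/6, 65/3, 1145/6]
+L2 (α=1/3) → [1606/9, 319/9, 1454/9]
+L3 (α=3/7) → [1639/9, 1951/63, 1232/9]
+L4 (α=1/4) → [2215/12, 2959/84, 1799/12]
+L5 (α=1/5) → [2773/15, 7432/105, 391/3]
rounded: [185, 71, 130]


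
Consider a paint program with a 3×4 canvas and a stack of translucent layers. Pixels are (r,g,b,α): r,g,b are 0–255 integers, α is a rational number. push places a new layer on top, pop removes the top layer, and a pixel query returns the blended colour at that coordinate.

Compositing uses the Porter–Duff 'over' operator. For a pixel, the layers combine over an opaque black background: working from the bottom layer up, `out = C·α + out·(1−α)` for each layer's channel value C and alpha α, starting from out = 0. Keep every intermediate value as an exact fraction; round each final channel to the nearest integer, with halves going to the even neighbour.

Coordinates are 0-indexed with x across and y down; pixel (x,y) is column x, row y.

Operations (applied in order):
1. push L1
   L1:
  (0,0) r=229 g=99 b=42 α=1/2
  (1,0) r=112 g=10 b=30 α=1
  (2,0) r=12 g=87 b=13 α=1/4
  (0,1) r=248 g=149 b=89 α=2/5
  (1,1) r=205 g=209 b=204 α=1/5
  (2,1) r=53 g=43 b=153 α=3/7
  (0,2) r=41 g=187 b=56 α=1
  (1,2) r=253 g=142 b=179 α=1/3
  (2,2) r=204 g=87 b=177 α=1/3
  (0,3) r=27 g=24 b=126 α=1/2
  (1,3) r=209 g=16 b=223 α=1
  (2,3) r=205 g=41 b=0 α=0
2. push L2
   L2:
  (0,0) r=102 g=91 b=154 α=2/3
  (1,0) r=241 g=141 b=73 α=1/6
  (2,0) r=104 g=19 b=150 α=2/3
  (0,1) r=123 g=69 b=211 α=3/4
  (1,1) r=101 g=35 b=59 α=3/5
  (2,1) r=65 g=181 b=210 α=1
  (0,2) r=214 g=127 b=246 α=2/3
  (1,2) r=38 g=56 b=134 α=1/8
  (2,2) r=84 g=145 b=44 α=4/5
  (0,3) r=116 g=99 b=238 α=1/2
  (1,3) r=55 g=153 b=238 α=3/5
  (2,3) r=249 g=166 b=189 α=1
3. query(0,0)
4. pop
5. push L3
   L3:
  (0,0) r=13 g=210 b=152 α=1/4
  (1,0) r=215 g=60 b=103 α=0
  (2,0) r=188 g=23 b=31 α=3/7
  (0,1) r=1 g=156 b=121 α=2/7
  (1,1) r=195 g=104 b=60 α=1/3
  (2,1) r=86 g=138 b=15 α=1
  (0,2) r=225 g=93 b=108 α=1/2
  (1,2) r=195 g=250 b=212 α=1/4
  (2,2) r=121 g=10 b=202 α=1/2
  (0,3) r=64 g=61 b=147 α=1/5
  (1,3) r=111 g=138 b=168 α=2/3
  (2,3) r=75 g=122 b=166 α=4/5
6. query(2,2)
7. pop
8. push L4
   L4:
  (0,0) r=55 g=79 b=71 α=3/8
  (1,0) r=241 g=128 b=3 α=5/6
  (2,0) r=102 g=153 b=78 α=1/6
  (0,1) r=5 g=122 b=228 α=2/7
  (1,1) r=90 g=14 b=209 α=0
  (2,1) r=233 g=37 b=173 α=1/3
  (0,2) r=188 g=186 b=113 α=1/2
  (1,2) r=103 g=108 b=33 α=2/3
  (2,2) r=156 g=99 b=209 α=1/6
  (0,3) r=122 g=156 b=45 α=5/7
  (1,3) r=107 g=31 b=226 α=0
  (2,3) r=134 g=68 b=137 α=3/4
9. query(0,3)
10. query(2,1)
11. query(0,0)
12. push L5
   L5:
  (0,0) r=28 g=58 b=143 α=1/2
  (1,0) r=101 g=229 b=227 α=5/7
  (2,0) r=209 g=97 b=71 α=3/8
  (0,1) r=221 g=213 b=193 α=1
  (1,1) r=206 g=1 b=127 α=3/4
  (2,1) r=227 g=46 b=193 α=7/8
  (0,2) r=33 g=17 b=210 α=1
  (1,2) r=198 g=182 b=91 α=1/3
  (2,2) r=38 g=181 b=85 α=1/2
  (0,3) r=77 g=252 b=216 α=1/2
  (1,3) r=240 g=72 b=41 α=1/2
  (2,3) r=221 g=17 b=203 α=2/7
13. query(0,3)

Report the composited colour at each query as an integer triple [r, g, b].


at x=0,y=0 over L1,L2:
+L1 (α=1/2) → [229/2, 99/2, 21]
+L2 (α=2/3) → [637/6, 463/6, 329/3]
→ [106, 77, 110]

query (2,2) [L1,L3] — begin 0,0,0
L1 α=1/3: [68, 29, 59]
L3 α=1/2: [189/2, 39/2, 261/2]
= [94, 20, 130]

(0,3) stack=L1,L4; from [0,0,0]:
L1 α=1/2: [27/2, 12, 63]
L4 α=5/7: [91, 804/7, 351/7]
= [91, 115, 50]

at x=2,y=1 over L1,L4:
+L1 (α=3/7) → [159/7, 129/7, 459/7]
+L4 (α=1/3) → [1949/21, 517/21, 2129/21]
rounded: [93, 25, 101]

at x=0,y=0 over L1,L4:
+L1 (α=1/2) → [229/2, 99/2, 21]
+L4 (α=3/8) → [1475/16, 969/16, 159/4]
→ [92, 61, 40]

at x=0,y=3 over L1,L4,L5:
+L1 (α=1/2) → [27/2, 12, 63]
+L4 (α=5/7) → [91, 804/7, 351/7]
+L5 (α=1/2) → [84, 1284/7, 1863/14]
rounded: [84, 183, 133]


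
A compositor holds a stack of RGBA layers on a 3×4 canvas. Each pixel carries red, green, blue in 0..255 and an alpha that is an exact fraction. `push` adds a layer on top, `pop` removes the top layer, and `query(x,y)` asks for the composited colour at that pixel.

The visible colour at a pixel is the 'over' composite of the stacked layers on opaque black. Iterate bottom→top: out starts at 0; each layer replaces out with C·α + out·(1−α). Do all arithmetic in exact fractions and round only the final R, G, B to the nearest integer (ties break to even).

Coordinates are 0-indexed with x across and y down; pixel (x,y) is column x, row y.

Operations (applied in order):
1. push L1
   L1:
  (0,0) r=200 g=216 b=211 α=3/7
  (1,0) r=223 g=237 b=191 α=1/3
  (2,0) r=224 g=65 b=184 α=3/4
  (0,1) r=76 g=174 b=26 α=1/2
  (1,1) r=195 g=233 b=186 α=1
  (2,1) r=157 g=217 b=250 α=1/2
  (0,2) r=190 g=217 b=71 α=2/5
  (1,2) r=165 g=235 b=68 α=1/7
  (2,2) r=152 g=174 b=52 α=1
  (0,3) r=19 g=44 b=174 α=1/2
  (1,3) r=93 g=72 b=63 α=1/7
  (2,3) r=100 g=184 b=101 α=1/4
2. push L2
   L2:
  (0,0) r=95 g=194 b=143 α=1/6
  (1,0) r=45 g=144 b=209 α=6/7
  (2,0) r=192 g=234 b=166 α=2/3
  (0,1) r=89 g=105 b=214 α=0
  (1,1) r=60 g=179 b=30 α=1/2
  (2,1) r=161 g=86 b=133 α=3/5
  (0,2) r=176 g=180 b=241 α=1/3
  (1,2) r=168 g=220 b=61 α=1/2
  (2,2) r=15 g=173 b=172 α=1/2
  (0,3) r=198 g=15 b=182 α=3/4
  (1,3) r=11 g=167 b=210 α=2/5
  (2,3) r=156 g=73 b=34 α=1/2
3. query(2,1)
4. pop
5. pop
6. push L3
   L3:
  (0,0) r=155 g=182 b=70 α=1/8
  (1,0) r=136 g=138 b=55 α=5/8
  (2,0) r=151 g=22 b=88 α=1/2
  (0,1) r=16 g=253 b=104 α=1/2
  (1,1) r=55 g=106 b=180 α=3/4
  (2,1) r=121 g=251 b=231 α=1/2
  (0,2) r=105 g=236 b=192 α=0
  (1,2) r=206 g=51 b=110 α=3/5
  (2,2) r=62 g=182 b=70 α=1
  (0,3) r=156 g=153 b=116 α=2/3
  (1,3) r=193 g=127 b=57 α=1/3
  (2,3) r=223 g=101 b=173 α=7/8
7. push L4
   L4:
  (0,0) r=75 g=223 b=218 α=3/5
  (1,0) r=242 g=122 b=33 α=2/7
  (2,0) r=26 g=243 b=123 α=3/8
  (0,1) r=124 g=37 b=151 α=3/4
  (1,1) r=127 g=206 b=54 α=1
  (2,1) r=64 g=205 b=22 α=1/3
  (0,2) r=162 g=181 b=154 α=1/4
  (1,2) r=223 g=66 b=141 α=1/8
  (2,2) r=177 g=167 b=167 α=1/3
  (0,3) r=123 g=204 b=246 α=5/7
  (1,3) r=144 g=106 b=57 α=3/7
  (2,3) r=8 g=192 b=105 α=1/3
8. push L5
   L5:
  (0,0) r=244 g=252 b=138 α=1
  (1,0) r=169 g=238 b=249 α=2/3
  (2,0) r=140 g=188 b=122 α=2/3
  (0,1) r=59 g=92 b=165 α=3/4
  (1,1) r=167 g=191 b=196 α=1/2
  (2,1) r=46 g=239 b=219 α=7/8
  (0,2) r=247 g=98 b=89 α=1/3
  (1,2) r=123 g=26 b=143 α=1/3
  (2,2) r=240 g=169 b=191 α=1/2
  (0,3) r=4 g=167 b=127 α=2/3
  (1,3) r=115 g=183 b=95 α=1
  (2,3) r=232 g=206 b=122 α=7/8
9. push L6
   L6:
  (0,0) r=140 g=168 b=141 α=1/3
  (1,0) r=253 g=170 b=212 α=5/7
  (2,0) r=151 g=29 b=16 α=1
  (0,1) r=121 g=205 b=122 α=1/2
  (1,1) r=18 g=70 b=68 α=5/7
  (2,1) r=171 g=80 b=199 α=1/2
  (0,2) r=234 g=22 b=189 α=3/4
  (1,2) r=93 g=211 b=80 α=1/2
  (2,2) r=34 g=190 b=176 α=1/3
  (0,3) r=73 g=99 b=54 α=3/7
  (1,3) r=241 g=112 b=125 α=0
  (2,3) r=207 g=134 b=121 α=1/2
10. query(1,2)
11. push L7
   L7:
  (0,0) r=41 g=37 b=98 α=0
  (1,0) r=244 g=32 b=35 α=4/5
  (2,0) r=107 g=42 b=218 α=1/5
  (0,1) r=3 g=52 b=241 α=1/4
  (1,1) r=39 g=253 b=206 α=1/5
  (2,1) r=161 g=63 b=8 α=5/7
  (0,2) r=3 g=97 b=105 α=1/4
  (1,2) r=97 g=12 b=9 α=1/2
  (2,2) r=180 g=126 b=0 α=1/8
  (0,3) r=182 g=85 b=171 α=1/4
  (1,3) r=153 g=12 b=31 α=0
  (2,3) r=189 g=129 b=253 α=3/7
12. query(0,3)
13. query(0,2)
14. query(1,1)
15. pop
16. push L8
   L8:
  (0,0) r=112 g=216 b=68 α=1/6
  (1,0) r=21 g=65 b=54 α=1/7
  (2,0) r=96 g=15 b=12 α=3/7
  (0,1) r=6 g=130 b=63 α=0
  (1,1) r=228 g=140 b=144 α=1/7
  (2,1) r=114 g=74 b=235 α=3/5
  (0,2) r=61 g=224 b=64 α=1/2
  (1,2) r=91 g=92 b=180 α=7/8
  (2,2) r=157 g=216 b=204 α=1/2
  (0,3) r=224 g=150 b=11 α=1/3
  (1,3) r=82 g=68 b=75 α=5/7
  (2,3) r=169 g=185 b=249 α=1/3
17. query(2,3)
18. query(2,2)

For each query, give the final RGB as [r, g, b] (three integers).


(2,1) stack=L1,L2; from [0,0,0]:
after L1 α=1/2: [157/2, 217/2, 125]
after L2 α=3/5: [128, 95, 649/5]
rounded: [128, 95, 130]

at x=1,y=2 over L3,L4,L5,L6:
after L3 α=3/5: [618/5, 153/5, 66]
after L4 α=1/8: [5441/40, 1401/40, 603/8]
after L5 α=1/3: [7901/60, 1921/60, 1175/12]
after L6 α=1/2: [13481/120, 14581/120, 2135/24]
rounded: [112, 122, 89]

(0,3) stack=L3,L4,L5,L6,L7; from [0,0,0]:
after L3 α=2/3: [104, 102, 232/3]
after L4 α=5/7: [823/7, 1224/7, 4154/21]
after L5 α=2/3: [293/7, 3562/21, 9488/63]
after L6 α=3/7: [2705/49, 20485/147, 48158/441]
after L7 α=1/4: [17033/196, 12325/98, 73295/588]
rounded: [87, 126, 125]

query (0,2) [L3,L4,L5,L6,L7] — begin 0,0,0
L3 α=0: [0, 0, 0]
L4 α=1/4: [81/2, 181/4, 77/2]
L5 α=1/3: [328/3, 377/6, 166/3]
L6 α=3/4: [1217/6, 773/24, 1867/12]
L7 α=1/4: [1223/8, 1549/32, 2287/16]
→ [153, 48, 143]

at x=1,y=1 over L3,L4,L5,L6,L7:
+L3 (α=3/4) → [165/4, 159/2, 135]
+L4 (α=1) → [127, 206, 54]
+L5 (α=1/2) → [147, 397/2, 125]
+L6 (α=5/7) → [384/7, 747/7, 590/7]
+L7 (α=1/5) → [1809/35, 4759/35, 3802/35]
→ [52, 136, 109]

(2,3) stack=L3,L4,L5,L6,L8; from [0,0,0]:
+L3 (α=7/8) → [1561/8, 707/8, 1211/8]
+L4 (α=1/3) → [531/4, 1475/12, 1631/12]
+L5 (α=7/8) → [7027/32, 18779/96, 11879/96]
+L6 (α=1/2) → [13651/64, 31643/192, 23495/192]
+L8 (α=1/3) → [6353/32, 49403/288, 47399/288]
= [199, 172, 165]

at x=2,y=2 over L3,L4,L5,L6,L8:
+L3 (α=1) → [62, 182, 70]
+L4 (α=1/3) → [301/3, 177, 307/3]
+L5 (α=1/2) → [1021/6, 173, 440/3]
+L6 (α=1/3) → [1123/9, 536/3, 1408/9]
+L8 (α=1/2) → [1268/9, 592/3, 1622/9]
→ [141, 197, 180]


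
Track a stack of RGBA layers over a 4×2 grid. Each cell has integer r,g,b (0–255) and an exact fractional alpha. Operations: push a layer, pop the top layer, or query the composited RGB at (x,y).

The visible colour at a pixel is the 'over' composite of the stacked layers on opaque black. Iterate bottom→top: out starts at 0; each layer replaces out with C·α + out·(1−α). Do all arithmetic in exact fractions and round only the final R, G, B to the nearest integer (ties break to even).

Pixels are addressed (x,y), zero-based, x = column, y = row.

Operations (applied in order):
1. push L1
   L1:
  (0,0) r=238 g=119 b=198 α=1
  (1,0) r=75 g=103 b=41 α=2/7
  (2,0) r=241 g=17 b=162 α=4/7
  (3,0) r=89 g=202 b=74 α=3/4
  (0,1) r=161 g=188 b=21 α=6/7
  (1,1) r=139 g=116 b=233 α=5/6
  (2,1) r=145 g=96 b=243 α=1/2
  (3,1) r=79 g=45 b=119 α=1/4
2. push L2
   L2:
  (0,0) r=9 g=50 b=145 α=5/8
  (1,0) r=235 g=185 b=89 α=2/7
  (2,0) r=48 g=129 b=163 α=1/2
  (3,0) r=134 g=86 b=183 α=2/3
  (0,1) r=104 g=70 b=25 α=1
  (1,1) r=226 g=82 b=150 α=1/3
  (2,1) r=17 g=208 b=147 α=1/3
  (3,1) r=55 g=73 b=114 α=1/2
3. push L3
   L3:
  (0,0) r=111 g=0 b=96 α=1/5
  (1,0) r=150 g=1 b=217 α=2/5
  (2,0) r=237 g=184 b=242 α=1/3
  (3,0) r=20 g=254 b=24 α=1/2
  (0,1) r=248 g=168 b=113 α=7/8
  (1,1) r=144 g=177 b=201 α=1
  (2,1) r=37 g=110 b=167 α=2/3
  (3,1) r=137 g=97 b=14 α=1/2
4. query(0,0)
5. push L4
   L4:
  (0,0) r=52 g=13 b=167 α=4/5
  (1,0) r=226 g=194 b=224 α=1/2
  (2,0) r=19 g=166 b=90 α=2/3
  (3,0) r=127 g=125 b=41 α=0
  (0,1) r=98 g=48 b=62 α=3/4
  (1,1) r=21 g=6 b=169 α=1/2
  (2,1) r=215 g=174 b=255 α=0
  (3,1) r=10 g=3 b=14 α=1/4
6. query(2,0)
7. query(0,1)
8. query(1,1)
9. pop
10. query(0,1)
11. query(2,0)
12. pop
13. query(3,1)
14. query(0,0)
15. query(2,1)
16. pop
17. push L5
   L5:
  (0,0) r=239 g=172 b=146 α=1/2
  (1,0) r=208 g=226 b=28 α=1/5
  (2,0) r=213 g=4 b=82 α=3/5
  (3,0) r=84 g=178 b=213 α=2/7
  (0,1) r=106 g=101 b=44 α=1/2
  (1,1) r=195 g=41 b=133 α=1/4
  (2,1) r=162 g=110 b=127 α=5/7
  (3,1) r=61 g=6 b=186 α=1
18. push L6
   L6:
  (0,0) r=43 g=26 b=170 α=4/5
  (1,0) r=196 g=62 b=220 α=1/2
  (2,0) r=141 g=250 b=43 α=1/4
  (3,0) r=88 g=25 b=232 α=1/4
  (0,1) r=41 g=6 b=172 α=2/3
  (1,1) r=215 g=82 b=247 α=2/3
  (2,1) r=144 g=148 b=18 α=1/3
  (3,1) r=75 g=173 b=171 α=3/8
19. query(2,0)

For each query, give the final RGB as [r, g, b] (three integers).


at x=0,y=0 over L1,L2,L3:
L1 α=1: [238, 119, 198]
L2 α=5/8: [759/8, 607/8, 1319/8]
L3 α=1/5: [981/10, 607/10, 1511/10]
rounded: [98, 61, 151]

at x=2,y=0 over L1,L2,L3,L4:
+L1 (α=4/7) → [964/7, 68/7, 648/7]
+L2 (α=1/2) → [650/7, 971/14, 1789/14]
+L3 (α=1/3) → [2959/21, 753/7, 1161/7]
+L4 (α=2/3) → [3757/63, 3077/21, 807/7]
→ [60, 147, 115]

(0,1) stack=L1,L2,L3,L4; from [0,0,0]:
L1 α=6/7: [138, 1128/7, 18]
L2 α=1: [104, 70, 25]
L3 α=7/8: [230, 623/4, 102]
L4 α=3/4: [131, 1199/16, 72]
= [131, 75, 72]

(1,1) stack=L1,L2,L3,L4; from [0,0,0]:
+L1 (α=5/6) → [695/6, 290/3, 1165/6]
+L2 (α=1/3) → [1373/9, 826/9, 1615/9]
+L3 (α=1) → [144, 177, 201]
+L4 (α=1/2) → [165/2, 183/2, 185]
rounded: [82, 92, 185]

query (0,1) [L1,L2,L3] — begin 0,0,0
after L1 α=6/7: [138, 1128/7, 18]
after L2 α=1: [104, 70, 25]
after L3 α=7/8: [230, 623/4, 102]
→ [230, 156, 102]

query (2,0) [L1,L2,L3] — begin 0,0,0
+L1 (α=4/7) → [964/7, 68/7, 648/7]
+L2 (α=1/2) → [650/7, 971/14, 1789/14]
+L3 (α=1/3) → [2959/21, 753/7, 1161/7]
rounded: [141, 108, 166]

query (3,1) [L1,L2] — begin 0,0,0
L1 α=1/4: [79/4, 45/4, 119/4]
L2 α=1/2: [299/8, 337/8, 575/8]
= [37, 42, 72]

at x=0,y=0 over L1,L2:
after L1 α=1: [238, 119, 198]
after L2 α=5/8: [759/8, 607/8, 1319/8]
= [95, 76, 165]

query (2,1) [L1,L2] — begin 0,0,0
+L1 (α=1/2) → [145/2, 48, 243/2]
+L2 (α=1/3) → [54, 304/3, 130]
→ [54, 101, 130]

query (2,0) [L1,L5,L6] — begin 0,0,0
L1 α=4/7: [964/7, 68/7, 648/7]
L5 α=3/5: [6401/35, 44/7, 3018/35]
L6 α=1/4: [12069/70, 941/14, 10559/140]
→ [172, 67, 75]


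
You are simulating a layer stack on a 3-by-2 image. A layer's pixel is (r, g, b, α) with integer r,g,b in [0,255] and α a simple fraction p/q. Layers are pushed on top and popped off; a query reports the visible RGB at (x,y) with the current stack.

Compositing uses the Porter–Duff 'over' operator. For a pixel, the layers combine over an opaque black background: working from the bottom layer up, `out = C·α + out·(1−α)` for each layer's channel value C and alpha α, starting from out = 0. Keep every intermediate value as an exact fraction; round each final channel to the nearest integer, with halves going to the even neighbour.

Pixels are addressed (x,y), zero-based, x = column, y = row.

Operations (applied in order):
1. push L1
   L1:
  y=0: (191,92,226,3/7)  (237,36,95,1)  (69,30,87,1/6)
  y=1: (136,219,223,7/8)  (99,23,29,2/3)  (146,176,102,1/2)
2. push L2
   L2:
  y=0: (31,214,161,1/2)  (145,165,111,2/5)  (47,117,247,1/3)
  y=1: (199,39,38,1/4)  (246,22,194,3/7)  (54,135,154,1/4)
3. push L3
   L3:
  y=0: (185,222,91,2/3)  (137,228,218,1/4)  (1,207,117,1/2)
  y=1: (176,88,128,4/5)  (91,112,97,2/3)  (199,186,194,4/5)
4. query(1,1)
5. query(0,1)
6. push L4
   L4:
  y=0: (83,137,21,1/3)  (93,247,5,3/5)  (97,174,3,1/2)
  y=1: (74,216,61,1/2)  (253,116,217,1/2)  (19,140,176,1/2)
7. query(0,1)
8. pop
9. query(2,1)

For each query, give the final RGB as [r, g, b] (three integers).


query (1,1) [L1,L2,L3] — begin 0,0,0
L1 α=2/3: [66, 46/3, 58/3]
L2 α=3/7: [1002/7, 382/21, 1978/21]
L3 α=2/3: [2276/21, 5086/63, 6052/63]
rounded: [108, 81, 96]

(0,1) stack=L1,L2,L3; from [0,0,0]:
L1 α=7/8: [119, 1533/8, 1561/8]
L2 α=1/4: [139, 4911/32, 4987/32]
L3 α=4/5: [843/5, 3235/32, 21371/160]
rounded: [169, 101, 134]

query (0,1) [L1,L2,L3,L4] — begin 0,0,0
L1 α=7/8: [119, 1533/8, 1561/8]
L2 α=1/4: [139, 4911/32, 4987/32]
L3 α=4/5: [843/5, 3235/32, 21371/160]
L4 α=1/2: [1213/10, 10147/64, 31131/320]
rounded: [121, 159, 97]

at x=2,y=1 over L1,L2,L3:
after L1 α=1/2: [73, 88, 51]
after L2 α=1/4: [273/4, 399/4, 307/4]
after L3 α=4/5: [3457/20, 675/4, 3411/20]
= [173, 169, 171]


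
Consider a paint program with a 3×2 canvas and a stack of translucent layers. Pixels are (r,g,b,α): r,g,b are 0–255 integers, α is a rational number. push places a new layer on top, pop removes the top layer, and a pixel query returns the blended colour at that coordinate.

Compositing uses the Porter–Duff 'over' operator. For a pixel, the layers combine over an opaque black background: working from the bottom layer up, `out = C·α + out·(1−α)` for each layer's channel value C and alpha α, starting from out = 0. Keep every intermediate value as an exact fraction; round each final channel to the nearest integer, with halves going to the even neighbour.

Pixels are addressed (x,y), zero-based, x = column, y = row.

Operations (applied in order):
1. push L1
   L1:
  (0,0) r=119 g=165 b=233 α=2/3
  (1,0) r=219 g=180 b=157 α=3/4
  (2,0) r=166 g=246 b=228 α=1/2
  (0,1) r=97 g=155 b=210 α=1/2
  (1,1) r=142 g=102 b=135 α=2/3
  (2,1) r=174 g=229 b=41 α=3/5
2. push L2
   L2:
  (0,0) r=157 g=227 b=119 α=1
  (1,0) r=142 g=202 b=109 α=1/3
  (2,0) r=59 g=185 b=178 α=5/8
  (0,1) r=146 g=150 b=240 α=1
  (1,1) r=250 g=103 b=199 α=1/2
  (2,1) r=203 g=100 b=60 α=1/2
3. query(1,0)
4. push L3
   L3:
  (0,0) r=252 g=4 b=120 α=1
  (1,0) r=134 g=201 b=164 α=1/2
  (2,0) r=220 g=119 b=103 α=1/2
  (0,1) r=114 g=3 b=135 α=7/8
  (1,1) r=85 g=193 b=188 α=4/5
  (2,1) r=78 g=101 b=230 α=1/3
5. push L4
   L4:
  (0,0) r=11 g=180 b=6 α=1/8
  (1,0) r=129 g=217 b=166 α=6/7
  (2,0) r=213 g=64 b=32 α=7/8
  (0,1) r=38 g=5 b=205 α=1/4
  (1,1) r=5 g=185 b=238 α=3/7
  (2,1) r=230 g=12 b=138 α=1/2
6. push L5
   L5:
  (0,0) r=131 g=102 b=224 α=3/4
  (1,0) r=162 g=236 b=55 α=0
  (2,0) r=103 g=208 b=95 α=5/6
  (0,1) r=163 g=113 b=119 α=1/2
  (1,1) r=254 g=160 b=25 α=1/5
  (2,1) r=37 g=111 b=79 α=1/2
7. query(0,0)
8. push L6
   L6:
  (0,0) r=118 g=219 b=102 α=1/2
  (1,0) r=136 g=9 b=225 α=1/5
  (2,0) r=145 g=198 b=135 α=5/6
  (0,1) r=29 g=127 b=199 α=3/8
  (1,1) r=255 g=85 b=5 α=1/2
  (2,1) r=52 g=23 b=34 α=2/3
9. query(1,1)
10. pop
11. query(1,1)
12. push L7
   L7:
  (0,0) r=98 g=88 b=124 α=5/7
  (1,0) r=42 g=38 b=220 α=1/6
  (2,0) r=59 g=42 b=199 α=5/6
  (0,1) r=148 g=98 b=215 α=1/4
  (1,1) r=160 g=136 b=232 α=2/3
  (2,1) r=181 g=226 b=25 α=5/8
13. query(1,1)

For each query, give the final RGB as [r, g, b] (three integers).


query (1,0) [L1,L2] — begin 0,0,0
L1 α=3/4: [657/4, 135, 471/4]
L2 α=1/3: [941/6, 472/3, 689/6]
rounded: [157, 157, 115]

at x=0,y=0 over L1,L2,L3,L4,L5:
after L1 α=2/3: [238/3, 110, 466/3]
after L2 α=1: [157, 227, 119]
after L3 α=1: [252, 4, 120]
after L4 α=1/8: [1775/8, 26, 423/4]
after L5 α=3/4: [4919/32, 83, 3111/16]
= [154, 83, 194]

at x=1,y=1 over L1,L2,L3,L4,L5,L6:
after L1 α=2/3: [284/3, 68, 90]
after L2 α=1/2: [517/3, 171/2, 289/2]
after L3 α=4/5: [1537/15, 343/2, 1793/10]
after L4 α=3/7: [6373/105, 1241/7, 7156/35]
after L5 α=1/5: [52162/525, 6084/35, 29499/175]
after L6 α=1/2: [186037/1050, 9059/70, 15187/175]
= [177, 129, 87]

(1,1) stack=L1,L2,L3,L4,L5; from [0,0,0]:
L1 α=2/3: [284/3, 68, 90]
L2 α=1/2: [517/3, 171/2, 289/2]
L3 α=4/5: [1537/15, 343/2, 1793/10]
L4 α=3/7: [6373/105, 1241/7, 7156/35]
L5 α=1/5: [52162/525, 6084/35, 29499/175]
→ [99, 174, 169]

(1,1) stack=L1,L2,L3,L4,L5,L7; from [0,0,0]:
after L1 α=2/3: [284/3, 68, 90]
after L2 α=1/2: [517/3, 171/2, 289/2]
after L3 α=4/5: [1537/15, 343/2, 1793/10]
after L4 α=3/7: [6373/105, 1241/7, 7156/35]
after L5 α=1/5: [52162/525, 6084/35, 29499/175]
after L7 α=2/3: [220162/1575, 15604/105, 110699/525]
= [140, 149, 211]


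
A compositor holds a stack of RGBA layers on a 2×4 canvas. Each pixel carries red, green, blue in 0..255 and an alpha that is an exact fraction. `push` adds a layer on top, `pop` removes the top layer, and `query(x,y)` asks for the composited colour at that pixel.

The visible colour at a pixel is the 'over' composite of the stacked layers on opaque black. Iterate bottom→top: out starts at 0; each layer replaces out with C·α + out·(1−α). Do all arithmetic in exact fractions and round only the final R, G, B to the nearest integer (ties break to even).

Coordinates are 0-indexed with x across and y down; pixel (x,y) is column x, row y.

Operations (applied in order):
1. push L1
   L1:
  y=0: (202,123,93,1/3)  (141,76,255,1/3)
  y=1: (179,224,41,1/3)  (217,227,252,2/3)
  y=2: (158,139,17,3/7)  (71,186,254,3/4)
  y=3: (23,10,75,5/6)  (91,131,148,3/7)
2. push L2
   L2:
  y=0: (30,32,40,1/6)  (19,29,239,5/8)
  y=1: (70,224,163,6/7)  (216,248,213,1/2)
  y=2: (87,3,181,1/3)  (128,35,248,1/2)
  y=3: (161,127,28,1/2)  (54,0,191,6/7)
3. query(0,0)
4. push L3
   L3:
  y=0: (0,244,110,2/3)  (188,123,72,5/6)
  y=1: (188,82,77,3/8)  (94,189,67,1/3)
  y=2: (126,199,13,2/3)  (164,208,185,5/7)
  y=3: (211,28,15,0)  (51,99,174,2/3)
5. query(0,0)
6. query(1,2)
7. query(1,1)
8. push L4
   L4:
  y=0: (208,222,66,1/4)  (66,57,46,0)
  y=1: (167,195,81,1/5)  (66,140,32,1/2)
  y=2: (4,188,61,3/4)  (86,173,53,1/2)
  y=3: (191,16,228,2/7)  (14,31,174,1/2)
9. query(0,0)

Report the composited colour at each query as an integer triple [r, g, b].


at x=0,y=0 over L1,L2:
+L1 (α=1/3) → [202/3, 41, 31]
+L2 (α=1/6) → [550/9, 79/2, 65/2]
→ [61, 40, 32]

(0,0) stack=L1,L2,L3; from [0,0,0]:
L1 α=1/3: [202/3, 41, 31]
L2 α=1/6: [550/9, 79/2, 65/2]
L3 α=2/3: [550/27, 1055/6, 505/6]
= [20, 176, 84]

(1,2) stack=L1,L2,L3; from [0,0,0]:
+L1 (α=3/4) → [213/4, 279/2, 381/2]
+L2 (α=1/2) → [725/8, 349/4, 877/4]
+L3 (α=5/7) → [4005/28, 347/2, 2727/14]
= [143, 174, 195]

(1,1) stack=L1,L2,L3; from [0,0,0]:
+L1 (α=2/3) → [434/3, 454/3, 168]
+L2 (α=1/2) → [541/3, 599/3, 381/2]
+L3 (α=1/3) → [1364/9, 1765/9, 448/3]
→ [152, 196, 149]

at x=0,y=0 over L1,L2,L3,L4:
L1 α=1/3: [202/3, 41, 31]
L2 α=1/6: [550/9, 79/2, 65/2]
L3 α=2/3: [550/27, 1055/6, 505/6]
L4 α=1/4: [1211/18, 1499/8, 637/8]
→ [67, 187, 80]


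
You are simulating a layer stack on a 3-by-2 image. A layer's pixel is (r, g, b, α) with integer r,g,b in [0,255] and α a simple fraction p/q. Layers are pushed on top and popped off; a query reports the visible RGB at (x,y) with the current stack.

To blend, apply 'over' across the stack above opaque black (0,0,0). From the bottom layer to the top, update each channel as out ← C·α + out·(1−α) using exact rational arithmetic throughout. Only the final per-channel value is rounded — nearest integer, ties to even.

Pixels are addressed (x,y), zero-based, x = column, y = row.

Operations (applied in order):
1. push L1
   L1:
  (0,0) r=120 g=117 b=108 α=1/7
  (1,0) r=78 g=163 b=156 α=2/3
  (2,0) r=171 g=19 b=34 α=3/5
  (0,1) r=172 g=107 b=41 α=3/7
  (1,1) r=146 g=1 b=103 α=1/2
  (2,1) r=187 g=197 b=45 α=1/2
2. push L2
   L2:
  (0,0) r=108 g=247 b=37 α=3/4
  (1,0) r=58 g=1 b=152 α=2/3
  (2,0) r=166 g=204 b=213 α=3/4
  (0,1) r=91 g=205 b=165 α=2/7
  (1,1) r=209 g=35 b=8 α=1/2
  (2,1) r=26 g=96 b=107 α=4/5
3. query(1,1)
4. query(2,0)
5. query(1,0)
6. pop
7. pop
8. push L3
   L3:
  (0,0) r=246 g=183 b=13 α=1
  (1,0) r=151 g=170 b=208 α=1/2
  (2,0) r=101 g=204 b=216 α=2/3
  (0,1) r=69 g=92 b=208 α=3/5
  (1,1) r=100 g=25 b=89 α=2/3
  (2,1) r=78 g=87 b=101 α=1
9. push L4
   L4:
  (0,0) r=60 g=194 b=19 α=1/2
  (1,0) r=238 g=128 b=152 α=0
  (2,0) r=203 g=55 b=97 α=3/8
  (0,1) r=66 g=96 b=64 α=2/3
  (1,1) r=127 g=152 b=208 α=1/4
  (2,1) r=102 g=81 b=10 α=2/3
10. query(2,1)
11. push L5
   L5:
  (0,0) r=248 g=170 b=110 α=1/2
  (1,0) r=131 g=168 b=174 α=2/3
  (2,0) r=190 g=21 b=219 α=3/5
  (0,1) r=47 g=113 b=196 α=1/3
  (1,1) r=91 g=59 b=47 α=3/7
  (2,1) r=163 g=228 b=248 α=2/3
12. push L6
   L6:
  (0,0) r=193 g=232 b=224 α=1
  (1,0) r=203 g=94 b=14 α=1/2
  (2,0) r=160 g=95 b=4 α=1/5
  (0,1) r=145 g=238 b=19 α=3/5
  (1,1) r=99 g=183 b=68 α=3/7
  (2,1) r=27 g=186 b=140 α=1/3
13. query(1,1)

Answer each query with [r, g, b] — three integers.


query (1,1) [L1,L2] — begin 0,0,0
+L1 (α=1/2) → [73, 1/2, 103/2]
+L2 (α=1/2) → [141, 71/4, 119/4]
→ [141, 18, 30]

query (2,0) [L1,L2] — begin 0,0,0
+L1 (α=3/5) → [513/5, 57/5, 102/5]
+L2 (α=3/4) → [3003/20, 3117/20, 3297/20]
rounded: [150, 156, 165]

query (1,0) [L1,L2] — begin 0,0,0
after L1 α=2/3: [52, 326/3, 104]
after L2 α=2/3: [56, 332/9, 136]
rounded: [56, 37, 136]

query (2,1) [L3,L4] — begin 0,0,0
after L3 α=1: [78, 87, 101]
after L4 α=2/3: [94, 83, 121/3]
rounded: [94, 83, 40]

query (1,1) [L3,L4,L5,L6] — begin 0,0,0
after L3 α=2/3: [200/3, 50/3, 178/3]
after L4 α=1/4: [327/4, 101/2, 193/2]
after L5 α=3/7: [600/7, 379/7, 527/7]
after L6 α=3/7: [4479/49, 5359/49, 3536/49]
→ [91, 109, 72]


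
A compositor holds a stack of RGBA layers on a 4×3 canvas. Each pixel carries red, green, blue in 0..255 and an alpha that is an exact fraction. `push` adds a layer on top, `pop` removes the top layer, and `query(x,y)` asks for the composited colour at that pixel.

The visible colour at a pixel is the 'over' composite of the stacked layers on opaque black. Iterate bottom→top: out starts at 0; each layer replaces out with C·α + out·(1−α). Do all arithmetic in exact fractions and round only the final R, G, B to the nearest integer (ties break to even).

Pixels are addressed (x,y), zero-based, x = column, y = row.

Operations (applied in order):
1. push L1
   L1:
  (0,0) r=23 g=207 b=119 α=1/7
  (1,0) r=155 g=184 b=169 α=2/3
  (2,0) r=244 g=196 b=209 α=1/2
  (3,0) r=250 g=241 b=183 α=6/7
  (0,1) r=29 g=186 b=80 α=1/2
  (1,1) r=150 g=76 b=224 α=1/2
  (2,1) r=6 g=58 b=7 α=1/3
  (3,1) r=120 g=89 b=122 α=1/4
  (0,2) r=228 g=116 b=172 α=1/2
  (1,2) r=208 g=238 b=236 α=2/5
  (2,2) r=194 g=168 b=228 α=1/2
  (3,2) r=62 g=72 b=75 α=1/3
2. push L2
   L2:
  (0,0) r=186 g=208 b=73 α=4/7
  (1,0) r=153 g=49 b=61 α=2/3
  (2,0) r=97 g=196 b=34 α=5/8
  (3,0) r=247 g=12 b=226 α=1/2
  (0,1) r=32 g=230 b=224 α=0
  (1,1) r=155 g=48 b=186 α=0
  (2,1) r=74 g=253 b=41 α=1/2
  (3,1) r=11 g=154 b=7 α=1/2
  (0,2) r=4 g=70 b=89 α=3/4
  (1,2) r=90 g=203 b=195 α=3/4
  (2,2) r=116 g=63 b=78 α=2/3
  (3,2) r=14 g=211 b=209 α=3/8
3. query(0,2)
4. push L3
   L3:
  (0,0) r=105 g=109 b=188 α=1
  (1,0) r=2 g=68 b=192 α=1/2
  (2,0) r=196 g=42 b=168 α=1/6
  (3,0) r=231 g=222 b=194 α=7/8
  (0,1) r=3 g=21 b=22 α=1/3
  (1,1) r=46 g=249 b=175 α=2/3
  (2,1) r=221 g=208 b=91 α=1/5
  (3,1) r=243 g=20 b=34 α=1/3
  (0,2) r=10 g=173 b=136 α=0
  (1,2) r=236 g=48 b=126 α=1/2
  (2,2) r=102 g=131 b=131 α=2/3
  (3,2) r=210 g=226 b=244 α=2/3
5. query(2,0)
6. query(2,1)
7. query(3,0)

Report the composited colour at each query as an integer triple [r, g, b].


(0,2) stack=L1,L2; from [0,0,0]:
L1 α=1/2: [114, 58, 86]
L2 α=3/4: [63/2, 67, 353/4]
rounded: [32, 67, 88]

(2,0) stack=L1,L2,L3; from [0,0,0]:
+L1 (α=1/2) → [122, 98, 209/2]
+L2 (α=5/8) → [851/8, 637/4, 967/16]
+L3 (α=1/6) → [1941/16, 3353/24, 7523/96]
rounded: [121, 140, 78]

(2,1) stack=L1,L2,L3; from [0,0,0]:
L1 α=1/3: [2, 58/3, 7/3]
L2 α=1/2: [38, 817/6, 65/3]
L3 α=1/5: [373/5, 2258/15, 533/15]
rounded: [75, 151, 36]

(3,0) stack=L1,L2,L3; from [0,0,0]:
L1 α=6/7: [1500/7, 1446/7, 1098/7]
L2 α=1/2: [3229/14, 765/7, 1340/7]
L3 α=7/8: [25867/112, 11643/56, 5423/28]
= [231, 208, 194]


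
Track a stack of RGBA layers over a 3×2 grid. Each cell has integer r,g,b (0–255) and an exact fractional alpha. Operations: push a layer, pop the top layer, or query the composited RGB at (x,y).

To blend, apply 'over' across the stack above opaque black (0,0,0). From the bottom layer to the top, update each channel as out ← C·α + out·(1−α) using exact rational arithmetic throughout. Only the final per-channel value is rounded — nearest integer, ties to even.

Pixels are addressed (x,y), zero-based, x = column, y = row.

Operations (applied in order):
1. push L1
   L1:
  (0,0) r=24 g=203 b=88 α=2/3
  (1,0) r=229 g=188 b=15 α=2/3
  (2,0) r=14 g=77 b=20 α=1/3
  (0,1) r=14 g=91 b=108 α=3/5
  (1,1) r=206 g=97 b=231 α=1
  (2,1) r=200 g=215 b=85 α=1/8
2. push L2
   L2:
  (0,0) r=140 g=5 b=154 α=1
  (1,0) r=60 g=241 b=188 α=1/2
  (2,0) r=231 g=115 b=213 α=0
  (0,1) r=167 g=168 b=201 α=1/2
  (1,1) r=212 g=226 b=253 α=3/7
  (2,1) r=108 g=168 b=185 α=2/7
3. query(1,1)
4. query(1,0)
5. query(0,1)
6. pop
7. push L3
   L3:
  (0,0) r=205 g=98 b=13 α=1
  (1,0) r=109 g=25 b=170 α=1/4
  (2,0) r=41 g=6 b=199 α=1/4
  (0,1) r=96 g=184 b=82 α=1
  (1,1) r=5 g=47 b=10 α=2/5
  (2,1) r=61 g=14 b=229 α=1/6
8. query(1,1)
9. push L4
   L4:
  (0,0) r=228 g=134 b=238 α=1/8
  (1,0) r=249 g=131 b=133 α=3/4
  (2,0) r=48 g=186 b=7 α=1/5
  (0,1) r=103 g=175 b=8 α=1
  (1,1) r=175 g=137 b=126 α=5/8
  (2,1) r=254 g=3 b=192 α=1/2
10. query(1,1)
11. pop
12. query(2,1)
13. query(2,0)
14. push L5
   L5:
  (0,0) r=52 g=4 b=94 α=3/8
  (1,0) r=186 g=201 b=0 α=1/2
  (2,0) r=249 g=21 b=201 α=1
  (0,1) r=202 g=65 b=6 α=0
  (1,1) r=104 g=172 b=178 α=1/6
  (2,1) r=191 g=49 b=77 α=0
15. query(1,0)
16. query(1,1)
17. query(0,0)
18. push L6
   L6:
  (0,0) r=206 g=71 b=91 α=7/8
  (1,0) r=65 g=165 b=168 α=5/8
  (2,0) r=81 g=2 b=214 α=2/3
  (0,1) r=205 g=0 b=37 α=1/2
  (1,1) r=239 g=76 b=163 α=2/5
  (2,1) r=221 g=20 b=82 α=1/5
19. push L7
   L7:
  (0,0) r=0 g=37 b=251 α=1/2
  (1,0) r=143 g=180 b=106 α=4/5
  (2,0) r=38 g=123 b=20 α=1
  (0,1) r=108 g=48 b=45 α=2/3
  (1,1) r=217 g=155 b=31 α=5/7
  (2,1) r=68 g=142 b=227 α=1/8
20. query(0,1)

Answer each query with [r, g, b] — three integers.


at x=1,y=1 over L1,L2:
+L1 (α=1) → [206, 97, 231]
+L2 (α=3/7) → [1460/7, 1066/7, 1683/7]
rounded: [209, 152, 240]

query (1,0) [L1,L2] — begin 0,0,0
after L1 α=2/3: [458/3, 376/3, 10]
after L2 α=1/2: [319/3, 1099/6, 99]
= [106, 183, 99]

query (0,1) [L1,L2] — begin 0,0,0
+L1 (α=3/5) → [42/5, 273/5, 324/5]
+L2 (α=1/2) → [877/10, 1113/10, 1329/10]
= [88, 111, 133]

query (1,1) [L1,L3] — begin 0,0,0
after L1 α=1: [206, 97, 231]
after L3 α=2/5: [628/5, 77, 713/5]
→ [126, 77, 143]

query (1,1) [L1,L3,L4] — begin 0,0,0
L1 α=1: [206, 97, 231]
L3 α=2/5: [628/5, 77, 713/5]
L4 α=5/8: [6259/40, 229/2, 5289/40]
= [156, 114, 132]

query (2,1) [L1,L3] — begin 0,0,0
after L1 α=1/8: [25, 215/8, 85/8]
after L3 α=1/6: [31, 1187/48, 2257/48]
= [31, 25, 47]

(2,0) stack=L1,L3; from [0,0,0]:
after L1 α=1/3: [14/3, 77/3, 20/3]
after L3 α=1/4: [55/4, 83/4, 219/4]
= [14, 21, 55]

(1,0) stack=L1,L3,L5; from [0,0,0]:
+L1 (α=2/3) → [458/3, 376/3, 10]
+L3 (α=1/4) → [567/4, 401/4, 50]
+L5 (α=1/2) → [1311/8, 1205/8, 25]
rounded: [164, 151, 25]

(1,1) stack=L1,L3,L5; from [0,0,0]:
+L1 (α=1) → [206, 97, 231]
+L3 (α=2/5) → [628/5, 77, 713/5]
+L5 (α=1/6) → [122, 557/6, 297/2]
rounded: [122, 93, 148]

(0,0) stack=L1,L3,L5; from [0,0,0]:
after L1 α=2/3: [16, 406/3, 176/3]
after L3 α=1: [205, 98, 13]
after L5 α=3/8: [1181/8, 251/4, 347/8]
→ [148, 63, 43]

query (0,1) [L1,L3,L5,L6,L7] — begin 0,0,0
+L1 (α=3/5) → [42/5, 273/5, 324/5]
+L3 (α=1) → [96, 184, 82]
+L5 (α=0) → [96, 184, 82]
+L6 (α=1/2) → [301/2, 92, 119/2]
+L7 (α=2/3) → [733/6, 188/3, 299/6]
rounded: [122, 63, 50]


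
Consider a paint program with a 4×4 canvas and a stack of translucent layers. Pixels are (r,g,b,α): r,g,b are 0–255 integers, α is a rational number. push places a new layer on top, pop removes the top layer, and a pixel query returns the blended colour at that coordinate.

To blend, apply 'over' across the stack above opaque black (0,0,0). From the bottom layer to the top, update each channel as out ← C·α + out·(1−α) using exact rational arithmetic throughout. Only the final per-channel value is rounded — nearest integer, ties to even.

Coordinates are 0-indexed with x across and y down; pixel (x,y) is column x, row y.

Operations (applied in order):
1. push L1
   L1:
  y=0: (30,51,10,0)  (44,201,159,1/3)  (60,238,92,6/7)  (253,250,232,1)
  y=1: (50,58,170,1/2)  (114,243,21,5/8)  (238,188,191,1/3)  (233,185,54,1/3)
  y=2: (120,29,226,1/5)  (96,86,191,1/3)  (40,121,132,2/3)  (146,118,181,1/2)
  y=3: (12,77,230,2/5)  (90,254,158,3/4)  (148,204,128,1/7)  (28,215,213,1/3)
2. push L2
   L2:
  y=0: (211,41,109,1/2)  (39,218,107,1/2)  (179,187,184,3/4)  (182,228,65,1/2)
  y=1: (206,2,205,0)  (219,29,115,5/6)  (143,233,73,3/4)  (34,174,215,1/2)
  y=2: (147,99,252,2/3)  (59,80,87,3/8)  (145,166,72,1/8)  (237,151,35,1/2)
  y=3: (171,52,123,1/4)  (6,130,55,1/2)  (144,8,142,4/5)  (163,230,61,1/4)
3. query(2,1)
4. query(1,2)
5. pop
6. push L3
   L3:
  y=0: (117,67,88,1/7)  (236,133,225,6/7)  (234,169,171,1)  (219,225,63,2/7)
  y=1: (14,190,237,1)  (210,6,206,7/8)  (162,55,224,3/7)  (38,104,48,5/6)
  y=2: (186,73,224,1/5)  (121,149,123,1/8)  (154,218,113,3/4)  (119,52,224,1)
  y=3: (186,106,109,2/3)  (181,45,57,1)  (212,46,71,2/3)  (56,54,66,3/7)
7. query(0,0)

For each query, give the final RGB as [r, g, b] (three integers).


query (2,1) [L1,L2] — begin 0,0,0
+L1 (α=1/3) → [238/3, 188/3, 191/3]
+L2 (α=3/4) → [1525/12, 2285/12, 212/3]
→ [127, 190, 71]

query (1,2) [L1,L2] — begin 0,0,0
L1 α=1/3: [32, 86/3, 191/3]
L2 α=3/8: [337/8, 575/12, 869/12]
rounded: [42, 48, 72]

at x=0,y=0 over L1,L3:
+L1 (α=0) → [0, 0, 0]
+L3 (α=1/7) → [117/7, 67/7, 88/7]
= [17, 10, 13]


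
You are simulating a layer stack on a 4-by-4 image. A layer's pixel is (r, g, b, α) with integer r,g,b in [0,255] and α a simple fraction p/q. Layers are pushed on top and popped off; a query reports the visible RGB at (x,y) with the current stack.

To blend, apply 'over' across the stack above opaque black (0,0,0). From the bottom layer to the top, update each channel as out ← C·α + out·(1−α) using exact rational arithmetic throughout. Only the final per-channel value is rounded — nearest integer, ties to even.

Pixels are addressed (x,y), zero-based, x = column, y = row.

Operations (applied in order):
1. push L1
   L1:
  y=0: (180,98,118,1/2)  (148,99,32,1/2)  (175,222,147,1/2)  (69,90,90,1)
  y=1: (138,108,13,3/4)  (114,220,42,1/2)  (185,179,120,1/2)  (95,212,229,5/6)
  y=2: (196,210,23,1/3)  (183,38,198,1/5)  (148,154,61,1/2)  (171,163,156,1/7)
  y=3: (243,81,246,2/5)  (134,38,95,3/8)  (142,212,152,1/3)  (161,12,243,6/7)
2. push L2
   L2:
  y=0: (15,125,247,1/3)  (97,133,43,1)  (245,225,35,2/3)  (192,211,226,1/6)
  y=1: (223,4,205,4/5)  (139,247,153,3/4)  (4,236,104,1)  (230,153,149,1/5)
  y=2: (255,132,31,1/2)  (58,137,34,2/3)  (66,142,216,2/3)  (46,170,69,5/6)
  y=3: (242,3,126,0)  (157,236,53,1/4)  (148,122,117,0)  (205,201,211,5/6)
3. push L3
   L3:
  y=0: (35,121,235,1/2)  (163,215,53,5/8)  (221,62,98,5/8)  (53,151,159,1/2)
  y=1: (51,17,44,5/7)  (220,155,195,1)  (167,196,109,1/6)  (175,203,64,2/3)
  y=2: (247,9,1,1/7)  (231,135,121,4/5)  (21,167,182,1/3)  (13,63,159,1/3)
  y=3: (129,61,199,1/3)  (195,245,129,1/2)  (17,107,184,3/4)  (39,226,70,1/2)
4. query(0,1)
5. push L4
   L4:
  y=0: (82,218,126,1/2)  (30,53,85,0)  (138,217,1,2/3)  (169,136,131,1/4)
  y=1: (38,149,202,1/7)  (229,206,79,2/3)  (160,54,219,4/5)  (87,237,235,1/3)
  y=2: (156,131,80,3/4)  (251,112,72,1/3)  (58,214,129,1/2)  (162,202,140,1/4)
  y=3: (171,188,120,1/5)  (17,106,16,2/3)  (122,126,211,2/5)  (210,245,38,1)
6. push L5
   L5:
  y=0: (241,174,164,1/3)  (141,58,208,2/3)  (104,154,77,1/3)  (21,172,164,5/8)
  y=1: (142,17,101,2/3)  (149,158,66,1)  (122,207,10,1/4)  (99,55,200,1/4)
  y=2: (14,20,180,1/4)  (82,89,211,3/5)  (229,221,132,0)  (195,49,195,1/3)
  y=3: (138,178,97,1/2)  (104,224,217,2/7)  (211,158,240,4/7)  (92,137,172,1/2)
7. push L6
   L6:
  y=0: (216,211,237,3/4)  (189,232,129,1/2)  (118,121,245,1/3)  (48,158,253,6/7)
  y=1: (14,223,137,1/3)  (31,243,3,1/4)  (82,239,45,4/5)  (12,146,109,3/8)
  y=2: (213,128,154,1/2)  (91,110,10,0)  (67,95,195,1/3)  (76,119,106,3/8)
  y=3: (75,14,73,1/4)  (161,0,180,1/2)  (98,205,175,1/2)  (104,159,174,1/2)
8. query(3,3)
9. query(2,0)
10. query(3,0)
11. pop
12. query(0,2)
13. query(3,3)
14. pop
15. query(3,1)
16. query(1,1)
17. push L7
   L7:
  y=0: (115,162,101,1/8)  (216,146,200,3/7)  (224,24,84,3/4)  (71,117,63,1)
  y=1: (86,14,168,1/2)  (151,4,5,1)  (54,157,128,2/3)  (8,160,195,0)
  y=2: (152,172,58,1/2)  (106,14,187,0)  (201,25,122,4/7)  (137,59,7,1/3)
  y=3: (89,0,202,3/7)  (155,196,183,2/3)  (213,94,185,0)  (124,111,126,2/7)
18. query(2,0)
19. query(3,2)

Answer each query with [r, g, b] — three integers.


query (0,1) [L1,L2,L3] — begin 0,0,0
L1 α=3/4: [207/2, 81, 39/4]
L2 α=4/5: [1991/10, 97/5, 3319/20]
L3 α=5/7: [3266/35, 619/35, 5519/70]
= [93, 18, 79]

at x=3,y=3 over L1,L2,L3,L4,L5,L6:
+L1 (α=6/7) → [138, 72/7, 1458/7]
+L2 (α=5/6) → [1163/6, 2369/14, 8843/42]
+L3 (α=1/2) → [1397/12, 5533/28, 11783/84]
+L4 (α=1) → [210, 245, 38]
+L5 (α=1/2) → [151, 191, 105]
+L6 (α=1/2) → [255/2, 175, 279/2]
→ [128, 175, 140]

query (2,0) [L1,L2,L3,L4,L5,L6] — begin 0,0,0
after L1 α=1/2: [175/2, 111, 147/2]
after L2 α=2/3: [385/2, 187, 287/6]
after L3 α=5/8: [3365/16, 871/8, 1267/16]
after L4 α=2/3: [7781/48, 4343/24, 433/16]
after L5 α=1/3: [10277/72, 6191/36, 1049/24]
after L6 α=1/3: [14525/108, 8369/54, 3989/36]
= [134, 155, 111]

at x=3,y=0 over L1,L2,L3,L4,L5,L6:
L1 α=1: [69, 90, 90]
L2 α=1/6: [179/2, 661/6, 338/3]
L3 α=1/2: [285/4, 1567/12, 815/6]
L4 α=1/4: [1531/16, 2111/16, 1077/8]
L5 α=5/8: [6273/128, 20093/128, 9791/64]
L6 α=6/7: [43137/896, 141437/896, 106943/448]
= [48, 158, 239]

(0,2) stack=L1,L2,L3,L4,L5; from [0,0,0]:
+L1 (α=1/3) → [196/3, 70, 23/3]
+L2 (α=1/2) → [961/6, 101, 58/3]
+L3 (α=1/7) → [1208/7, 615/7, 117/7]
+L4 (α=3/4) → [1121/7, 1683/14, 1797/28]
+L5 (α=1/4) → [3461/28, 5329/56, 10431/112]
= [124, 95, 93]

(3,3) stack=L1,L2,L3,L4,L5; from [0,0,0]:
after L1 α=6/7: [138, 72/7, 1458/7]
after L2 α=5/6: [1163/6, 2369/14, 8843/42]
after L3 α=1/2: [1397/12, 5533/28, 11783/84]
after L4 α=1: [210, 245, 38]
after L5 α=1/2: [151, 191, 105]
= [151, 191, 105]

(3,1) stack=L1,L2,L3,L4; from [0,0,0]:
L1 α=5/6: [475/6, 530/3, 1145/6]
L2 α=1/5: [328/3, 2579/15, 2737/15]
L3 α=2/3: [1378/9, 8669/45, 4657/45]
L4 α=1/3: [3539/27, 28003/135, 19889/135]
= [131, 207, 147]

at x=1,y=1 over L1,L2,L3,L4:
after L1 α=1/2: [57, 110, 21]
after L2 α=3/4: [237/2, 851/4, 120]
after L3 α=1: [220, 155, 195]
after L4 α=2/3: [226, 189, 353/3]
→ [226, 189, 118]

query (2,0) [L1,L2,L3,L4,L7] — begin 0,0,0
+L1 (α=1/2) → [175/2, 111, 147/2]
+L2 (α=2/3) → [385/2, 187, 287/6]
+L3 (α=5/8) → [3365/16, 871/8, 1267/16]
+L4 (α=2/3) → [7781/48, 4343/24, 433/16]
+L7 (α=3/4) → [40037/192, 6071/96, 4465/64]
= [209, 63, 70]

(3,2) stack=L1,L2,L3,L4,L7; from [0,0,0]:
after L1 α=1/7: [171/7, 163/7, 156/7]
after L2 α=5/6: [1781/42, 6113/42, 857/14]
after L3 α=1/3: [2054/63, 7436/63, 1970/21]
after L4 α=1/4: [1364/21, 5839/42, 1475/14]
after L7 α=1/3: [5605/63, 7078/63, 508/7]
rounded: [89, 112, 73]
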